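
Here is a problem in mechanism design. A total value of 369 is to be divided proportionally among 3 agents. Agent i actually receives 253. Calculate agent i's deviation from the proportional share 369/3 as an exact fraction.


Step 1: Proportional share = 369/3 = 123
Step 2: Agent's actual allocation = 253
Step 3: Excess = 253 - 123 = 130

130


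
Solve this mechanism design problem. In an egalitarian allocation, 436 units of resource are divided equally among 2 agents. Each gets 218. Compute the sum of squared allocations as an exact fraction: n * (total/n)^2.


Step 1: Each agent's share = 436/2 = 218
Step 2: Square of each share = (218)^2 = 47524
Step 3: Sum of squares = 2 * 47524 = 95048

95048


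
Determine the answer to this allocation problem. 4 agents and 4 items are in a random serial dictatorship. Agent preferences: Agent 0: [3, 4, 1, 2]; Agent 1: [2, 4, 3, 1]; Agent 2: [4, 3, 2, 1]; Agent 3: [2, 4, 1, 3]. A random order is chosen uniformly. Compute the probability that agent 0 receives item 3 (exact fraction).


Step 1: Agent 0 wants item 3
Step 2: There are 24 possible orderings of agents
Step 3: In 20 orderings, agent 0 gets item 3
Step 4: Probability = 20/24 = 5/6

5/6


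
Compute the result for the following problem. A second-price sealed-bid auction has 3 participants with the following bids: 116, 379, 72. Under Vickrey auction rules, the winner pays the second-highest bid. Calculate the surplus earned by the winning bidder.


Step 1: Sort bids in descending order: 379, 116, 72
Step 2: The winning bid is the highest: 379
Step 3: The payment equals the second-highest bid: 116
Step 4: Surplus = winner's bid - payment = 379 - 116 = 263

263


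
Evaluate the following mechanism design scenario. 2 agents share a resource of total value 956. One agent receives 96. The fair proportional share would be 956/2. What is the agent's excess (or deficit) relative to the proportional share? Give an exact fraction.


Step 1: Proportional share = 956/2 = 478
Step 2: Agent's actual allocation = 96
Step 3: Excess = 96 - 478 = -382

-382


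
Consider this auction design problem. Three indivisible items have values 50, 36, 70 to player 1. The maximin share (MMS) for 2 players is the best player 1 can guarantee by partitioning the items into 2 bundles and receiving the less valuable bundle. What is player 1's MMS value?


Step 1: Item values = 50, 36, 70
Step 2: Enumerate all 2-bundle partitions and take the smaller bundle:
  Partition 1: {50} vs {36,70} -> bundles 50, 106; min = 50
  Partition 2: {36} vs {50,70} -> bundles 36, 120; min = 36
  Partition 3: {70} vs {50,36} -> bundles 70, 86; min = 70
Step 3: MMS = max(50, 36, 70) = 70

70


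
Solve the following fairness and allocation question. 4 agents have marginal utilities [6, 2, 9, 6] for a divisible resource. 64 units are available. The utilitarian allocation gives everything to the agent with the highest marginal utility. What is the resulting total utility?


Step 1: The marginal utilities are [6, 2, 9, 6]
Step 2: The highest marginal utility is 9
Step 3: All 64 units go to that agent
Step 4: Total utility = 9 * 64 = 576

576


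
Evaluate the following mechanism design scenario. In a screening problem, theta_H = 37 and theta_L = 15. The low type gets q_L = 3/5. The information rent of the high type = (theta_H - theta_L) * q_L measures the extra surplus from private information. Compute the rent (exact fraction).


Step 1: theta_H - theta_L = 37 - 15 = 22
Step 2: Information rent = (theta_H - theta_L) * q_L
Step 3: = 22 * 3/5
Step 4: = 66/5

66/5


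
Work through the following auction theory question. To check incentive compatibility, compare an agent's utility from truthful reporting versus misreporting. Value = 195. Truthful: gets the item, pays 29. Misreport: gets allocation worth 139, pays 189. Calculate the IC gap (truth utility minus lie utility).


Step 1: U(truth) = value - payment = 195 - 29 = 166
Step 2: U(lie) = allocation - payment = 139 - 189 = -50
Step 3: IC gap = 166 - (-50) = 216

216


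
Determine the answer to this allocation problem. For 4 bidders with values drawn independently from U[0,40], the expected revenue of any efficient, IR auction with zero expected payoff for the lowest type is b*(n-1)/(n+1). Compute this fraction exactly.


Step 1: By Revenue Equivalence, expected revenue = b*(n-1)/(n+1)
Step 2: Substituting n = 4, b = 40
Step 3: Revenue = 40*(4-1)/(4+1) = 40*3/5
Step 4: Revenue = 120/5 = 24

24


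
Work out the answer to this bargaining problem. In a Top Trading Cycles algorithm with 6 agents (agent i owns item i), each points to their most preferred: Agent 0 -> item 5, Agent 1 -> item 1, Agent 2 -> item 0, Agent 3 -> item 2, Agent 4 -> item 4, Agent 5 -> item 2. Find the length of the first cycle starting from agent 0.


Step 1: Trace the pointer graph from agent 0: 0 -> 5 -> 2 -> 0
Step 2: A cycle is detected when we revisit agent 0
Step 3: The cycle is: 0 -> 5 -> 2 -> 0
Step 4: Cycle length = 3

3


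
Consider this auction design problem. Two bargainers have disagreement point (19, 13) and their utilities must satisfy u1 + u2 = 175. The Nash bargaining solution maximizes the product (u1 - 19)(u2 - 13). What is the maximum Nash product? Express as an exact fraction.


Step 1: The Nash solution splits surplus symmetrically above the disagreement point
Step 2: u1 = (total + d1 - d2)/2 = (175 + 19 - 13)/2 = 181/2
Step 3: u2 = (total - d1 + d2)/2 = (175 - 19 + 13)/2 = 169/2
Step 4: Nash product = (181/2 - 19) * (169/2 - 13)
Step 5: = 143/2 * 143/2 = 20449/4

20449/4


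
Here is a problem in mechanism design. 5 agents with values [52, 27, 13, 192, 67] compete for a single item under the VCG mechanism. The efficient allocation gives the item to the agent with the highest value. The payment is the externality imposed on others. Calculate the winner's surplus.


Step 1: The winner is the agent with the highest value: agent 3 with value 192
Step 2: Values of other agents: [52, 27, 13, 67]
Step 3: VCG payment = max of others' values = 67
Step 4: Surplus = 192 - 67 = 125

125


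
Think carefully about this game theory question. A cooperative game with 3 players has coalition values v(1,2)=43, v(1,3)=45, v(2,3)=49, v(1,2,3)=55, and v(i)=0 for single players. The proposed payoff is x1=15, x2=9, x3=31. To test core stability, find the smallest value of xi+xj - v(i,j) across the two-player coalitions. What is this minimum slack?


Step 1: Slack for coalition (1,2): x1+x2 - v12 = 24 - 43 = -19
Step 2: Slack for coalition (1,3): x1+x3 - v13 = 46 - 45 = 1
Step 3: Slack for coalition (2,3): x2+x3 - v23 = 40 - 49 = -9
Step 4: Minimum slack = min(-19, 1, -9) = -19, attained by (1,2); coalition (1,2) can block (slack < 0), so the allocation is not in the core

-19


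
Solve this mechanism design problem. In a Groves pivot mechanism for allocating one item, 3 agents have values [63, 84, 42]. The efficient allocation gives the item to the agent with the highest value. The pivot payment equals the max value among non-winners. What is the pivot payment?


Step 1: The efficient winner is agent 1 with value 84
Step 2: Other agents' values: [63, 42]
Step 3: Pivot payment = max(others) = 63
Step 4: The winner pays 63

63


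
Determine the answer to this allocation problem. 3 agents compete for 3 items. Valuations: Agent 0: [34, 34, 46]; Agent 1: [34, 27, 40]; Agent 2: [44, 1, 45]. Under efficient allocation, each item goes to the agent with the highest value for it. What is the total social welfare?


Step 1: For each item, find the maximum value among all agents.
Step 2: Item 0 -> Agent 2 (value 44)
Step 3: Item 1 -> Agent 0 (value 34)
Step 4: Item 2 -> Agent 0 (value 46)
Step 5: Total welfare = 44 + 34 + 46 = 124

124


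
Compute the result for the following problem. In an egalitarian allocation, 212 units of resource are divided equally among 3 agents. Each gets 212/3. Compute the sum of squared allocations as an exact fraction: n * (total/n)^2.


Step 1: Each agent's share = 212/3
Step 2: Square of each share = (212/3)^2 = 44944/9
Step 3: Sum of squares = 3 * 44944/9 = 44944/3

44944/3


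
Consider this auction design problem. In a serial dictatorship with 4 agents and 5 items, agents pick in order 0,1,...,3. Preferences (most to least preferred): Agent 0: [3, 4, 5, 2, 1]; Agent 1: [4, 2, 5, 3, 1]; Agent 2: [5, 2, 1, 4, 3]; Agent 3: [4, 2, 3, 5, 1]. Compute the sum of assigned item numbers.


Step 1: Agent 0 picks item 3
Step 2: Agent 1 picks item 4
Step 3: Agent 2 picks item 5
Step 4: Agent 3 picks item 2
Step 5: Sum = 3 + 4 + 5 + 2 = 14

14


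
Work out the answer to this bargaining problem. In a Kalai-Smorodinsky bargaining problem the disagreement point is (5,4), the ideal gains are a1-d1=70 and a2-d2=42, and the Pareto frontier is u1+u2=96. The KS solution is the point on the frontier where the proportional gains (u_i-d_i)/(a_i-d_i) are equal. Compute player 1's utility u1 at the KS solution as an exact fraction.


Step 1: At the KS point, (u1-d1)/r1 = (u2-d2)/r2 = t and u1+u2 = 96
Step 2: u1 = d1 + r1*t and u2 = d2 + r2*t, so (d1 + r1*t) + (d2 + r2*t) = 96
Step 3: t = (96 - 5 - 4)/(70 + 42) = 87/112
Step 4: u1 = d1 + r1*t = 5 + 70 * 87/112 = 475/8
Step 5: (Check: u2 = d2 + r2*t = 293/8; u1+u2 = 475/8 + 293/8 = 96, on the frontier.)

475/8


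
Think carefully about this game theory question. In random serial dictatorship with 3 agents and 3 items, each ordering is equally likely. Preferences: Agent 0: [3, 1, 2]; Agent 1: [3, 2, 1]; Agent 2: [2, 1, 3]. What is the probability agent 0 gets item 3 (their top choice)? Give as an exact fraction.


Step 1: Agent 0 wants item 3
Step 2: There are 6 possible orderings of agents
Step 3: In 3 orderings, agent 0 gets item 3
Step 4: Probability = 3/6 = 1/2

1/2


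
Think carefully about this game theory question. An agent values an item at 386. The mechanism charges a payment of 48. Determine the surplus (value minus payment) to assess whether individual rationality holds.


Step 1: Surplus = value - payment = 386 - 48 = 338
Step 2: IR is satisfied (surplus >= 0)

338


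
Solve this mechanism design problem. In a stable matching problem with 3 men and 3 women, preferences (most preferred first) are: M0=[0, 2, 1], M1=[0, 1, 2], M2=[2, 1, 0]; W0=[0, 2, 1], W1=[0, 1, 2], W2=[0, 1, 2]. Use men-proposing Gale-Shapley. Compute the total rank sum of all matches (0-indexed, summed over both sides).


Step 1: Run Gale-Shapley (men propose, women hold best offer):
  M0 proposes to W0; she accepts
  M1 proposes to W0; rejected
  M1 proposes to W1; she accepts
  M2 proposes to W2; she accepts
Step 2: Final matching: W0-M0, W1-M1, W2-M2
Step 3: 0-indexed ranks (man's rank of his match, then woman's): 0 + 0 + 1 + 1 + 0 + 2
Step 4: Total rank sum = 4

4


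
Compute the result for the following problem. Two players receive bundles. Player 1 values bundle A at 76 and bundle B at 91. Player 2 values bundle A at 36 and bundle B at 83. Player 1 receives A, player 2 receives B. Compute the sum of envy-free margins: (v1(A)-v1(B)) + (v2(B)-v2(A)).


Step 1: Player 1's margin = v1(A) - v1(B) = 76 - 91 = -15
Step 2: Player 2's margin = v2(B) - v2(A) = 83 - 36 = 47
Step 3: Total margin = -15 + 47 = 32

32


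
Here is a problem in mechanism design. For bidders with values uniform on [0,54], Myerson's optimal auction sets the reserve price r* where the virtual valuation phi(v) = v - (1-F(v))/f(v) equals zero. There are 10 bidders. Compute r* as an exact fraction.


Step 1: For U[0,54], F(v) = v/54 and f(v) = 1/54
Step 2: phi(v) = v - (1 - v/54)/(1/54) = v - (54 - v) = 2v - 54
Step 3: Set phi(r*) = 0: 2r* - 54 = 0
Step 4: r* = 54/2 = 27 (the number of bidders n = 10 does not enter)

27


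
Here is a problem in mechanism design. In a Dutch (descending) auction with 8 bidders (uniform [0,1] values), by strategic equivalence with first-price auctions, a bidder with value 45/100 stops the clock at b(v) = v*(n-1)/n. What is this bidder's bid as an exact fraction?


Step 1: Dutch auctions are strategically equivalent to first-price auctions
Step 2: The equilibrium bid is b(v) = v*(n-1)/n
Step 3: b = 9/20 * 7/8
Step 4: b = 63/160

63/160


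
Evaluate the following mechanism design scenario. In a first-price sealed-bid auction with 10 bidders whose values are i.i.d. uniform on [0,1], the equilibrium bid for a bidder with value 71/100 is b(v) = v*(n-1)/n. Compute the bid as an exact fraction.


Step 1: The symmetric BNE bidding function is b(v) = v * (n-1) / n
Step 2: Substitute v = 71/100 and n = 10
Step 3: b = 71/100 * 9/10
Step 4: b = 639/1000

639/1000


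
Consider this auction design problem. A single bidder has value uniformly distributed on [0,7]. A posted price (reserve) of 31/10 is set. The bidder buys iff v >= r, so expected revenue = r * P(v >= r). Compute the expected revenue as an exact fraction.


Step 1: Posted price r = 31/10, value support [0,7]
Step 2: P(v >= r) = (7 - 31/10)/7 = 39/70
Step 3: Expected revenue = r * P(v >= r) = 31/10 * 39/70
Step 4: Revenue = 1209/700

1209/700


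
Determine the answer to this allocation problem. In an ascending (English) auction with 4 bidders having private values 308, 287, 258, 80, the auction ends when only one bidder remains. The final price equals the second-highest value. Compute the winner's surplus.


Step 1: Identify the highest value: 308
Step 2: Identify the second-highest value: 287
Step 3: The final price = second-highest value = 287
Step 4: Surplus = 308 - 287 = 21

21


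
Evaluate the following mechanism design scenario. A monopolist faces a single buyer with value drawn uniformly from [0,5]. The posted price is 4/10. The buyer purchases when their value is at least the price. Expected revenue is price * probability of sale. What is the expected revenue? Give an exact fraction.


Step 1: Posted price r = 2/5, value support [0,5]
Step 2: P(v >= r) = (5 - 2/5)/5 = 23/25
Step 3: Expected revenue = r * P(v >= r) = 2/5 * 23/25
Step 4: Revenue = 46/125

46/125


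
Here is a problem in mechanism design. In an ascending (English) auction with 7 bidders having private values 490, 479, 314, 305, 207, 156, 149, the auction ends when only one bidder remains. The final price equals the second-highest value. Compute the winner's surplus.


Step 1: Identify the highest value: 490
Step 2: Identify the second-highest value: 479
Step 3: The final price = second-highest value = 479
Step 4: Surplus = 490 - 479 = 11

11


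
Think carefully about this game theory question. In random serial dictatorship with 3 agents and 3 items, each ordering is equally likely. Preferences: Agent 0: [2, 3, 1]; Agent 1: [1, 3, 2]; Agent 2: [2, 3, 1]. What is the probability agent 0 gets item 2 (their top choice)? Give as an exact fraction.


Step 1: Agent 0 wants item 2
Step 2: There are 6 possible orderings of agents
Step 3: In 3 orderings, agent 0 gets item 2
Step 4: Probability = 3/6 = 1/2

1/2


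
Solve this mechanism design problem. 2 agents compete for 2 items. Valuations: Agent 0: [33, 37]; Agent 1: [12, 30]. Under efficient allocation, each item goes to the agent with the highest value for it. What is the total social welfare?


Step 1: For each item, find the maximum value among all agents.
Step 2: Item 0 -> Agent 0 (value 33)
Step 3: Item 1 -> Agent 0 (value 37)
Step 4: Total welfare = 33 + 37 = 70

70


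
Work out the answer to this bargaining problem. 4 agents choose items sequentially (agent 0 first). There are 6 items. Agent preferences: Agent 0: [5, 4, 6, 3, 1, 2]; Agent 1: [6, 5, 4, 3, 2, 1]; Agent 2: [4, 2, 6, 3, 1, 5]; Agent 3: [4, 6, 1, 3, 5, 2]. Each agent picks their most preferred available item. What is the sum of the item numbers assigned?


Step 1: Agent 0 picks item 5
Step 2: Agent 1 picks item 6
Step 3: Agent 2 picks item 4
Step 4: Agent 3 picks item 1
Step 5: Sum = 5 + 6 + 4 + 1 = 16

16


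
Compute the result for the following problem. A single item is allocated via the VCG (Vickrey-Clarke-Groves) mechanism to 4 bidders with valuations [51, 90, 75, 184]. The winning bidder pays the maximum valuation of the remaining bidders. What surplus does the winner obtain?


Step 1: The winner is the agent with the highest value: agent 3 with value 184
Step 2: Values of other agents: [51, 90, 75]
Step 3: VCG payment = max of others' values = 90
Step 4: Surplus = 184 - 90 = 94

94


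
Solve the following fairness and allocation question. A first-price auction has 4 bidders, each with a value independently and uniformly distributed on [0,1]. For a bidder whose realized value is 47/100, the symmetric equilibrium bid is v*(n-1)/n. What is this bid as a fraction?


Step 1: The symmetric BNE bidding function is b(v) = v * (n-1) / n
Step 2: Substitute v = 47/100 and n = 4
Step 3: b = 47/100 * 3/4
Step 4: b = 141/400

141/400


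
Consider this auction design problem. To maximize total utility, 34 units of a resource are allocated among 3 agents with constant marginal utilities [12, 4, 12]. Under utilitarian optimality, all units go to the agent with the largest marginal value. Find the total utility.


Step 1: The marginal utilities are [12, 4, 12]
Step 2: The highest marginal utility is 12
Step 3: All 34 units go to that agent
Step 4: Total utility = 12 * 34 = 408

408


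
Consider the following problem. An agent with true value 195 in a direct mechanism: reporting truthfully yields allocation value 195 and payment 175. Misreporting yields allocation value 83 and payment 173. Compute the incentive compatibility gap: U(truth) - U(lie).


Step 1: U(truth) = value - payment = 195 - 175 = 20
Step 2: U(lie) = allocation - payment = 83 - 173 = -90
Step 3: IC gap = 20 - (-90) = 110

110


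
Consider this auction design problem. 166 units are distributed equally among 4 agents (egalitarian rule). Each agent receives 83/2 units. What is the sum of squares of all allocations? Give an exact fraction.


Step 1: Each agent's share = 166/4 = 83/2
Step 2: Square of each share = (83/2)^2 = 6889/4
Step 3: Sum of squares = 4 * 6889/4 = 6889

6889


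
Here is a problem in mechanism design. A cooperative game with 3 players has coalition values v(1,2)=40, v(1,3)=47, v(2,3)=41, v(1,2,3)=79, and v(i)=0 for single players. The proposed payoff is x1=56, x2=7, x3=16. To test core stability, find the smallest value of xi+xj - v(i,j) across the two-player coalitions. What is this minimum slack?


Step 1: Slack for coalition (1,2): x1+x2 - v12 = 63 - 40 = 23
Step 2: Slack for coalition (1,3): x1+x3 - v13 = 72 - 47 = 25
Step 3: Slack for coalition (2,3): x2+x3 - v23 = 23 - 41 = -18
Step 4: Minimum slack = min(23, 25, -18) = -18, attained by (2,3); coalition (2,3) can block (slack < 0), so the allocation is not in the core

-18


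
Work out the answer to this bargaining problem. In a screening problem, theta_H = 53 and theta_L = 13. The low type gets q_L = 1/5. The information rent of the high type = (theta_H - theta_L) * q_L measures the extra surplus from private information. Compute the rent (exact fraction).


Step 1: theta_H - theta_L = 53 - 13 = 40
Step 2: Information rent = (theta_H - theta_L) * q_L
Step 3: = 40 * 1/5
Step 4: = 8

8


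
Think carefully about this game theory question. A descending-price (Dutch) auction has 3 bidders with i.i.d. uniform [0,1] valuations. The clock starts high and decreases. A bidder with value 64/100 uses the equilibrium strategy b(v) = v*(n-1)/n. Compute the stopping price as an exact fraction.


Step 1: Dutch auctions are strategically equivalent to first-price auctions
Step 2: The equilibrium bid is b(v) = v*(n-1)/n
Step 3: b = 16/25 * 2/3
Step 4: b = 32/75

32/75


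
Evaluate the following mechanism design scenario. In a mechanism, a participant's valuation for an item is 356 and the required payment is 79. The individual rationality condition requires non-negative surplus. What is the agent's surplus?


Step 1: Surplus = value - payment = 356 - 79 = 277
Step 2: IR is satisfied (surplus >= 0)

277


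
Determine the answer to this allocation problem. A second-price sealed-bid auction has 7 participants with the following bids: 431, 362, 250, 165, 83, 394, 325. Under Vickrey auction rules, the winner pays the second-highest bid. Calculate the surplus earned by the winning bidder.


Step 1: Sort bids in descending order: 431, 394, 362, 325, 250, 165, 83
Step 2: The winning bid is the highest: 431
Step 3: The payment equals the second-highest bid: 394
Step 4: Surplus = winner's bid - payment = 431 - 394 = 37

37


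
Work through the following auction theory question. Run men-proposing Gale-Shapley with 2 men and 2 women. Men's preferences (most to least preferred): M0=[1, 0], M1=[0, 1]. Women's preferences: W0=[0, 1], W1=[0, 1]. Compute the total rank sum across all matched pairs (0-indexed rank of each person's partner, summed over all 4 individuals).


Step 1: Run Gale-Shapley (men propose, women hold best offer):
  M0 proposes to W1; she accepts
  M1 proposes to W0; she accepts
Step 2: Final matching: W0-M1, W1-M0
Step 3: 0-indexed ranks (man's rank of his match, then woman's): 0 + 1 + 0 + 0
Step 4: Total rank sum = 1

1


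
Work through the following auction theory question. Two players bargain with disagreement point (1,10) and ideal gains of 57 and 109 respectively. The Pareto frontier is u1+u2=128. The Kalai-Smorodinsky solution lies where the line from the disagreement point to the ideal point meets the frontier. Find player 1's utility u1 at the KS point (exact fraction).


Step 1: At the KS point, (u1-d1)/r1 = (u2-d2)/r2 = t and u1+u2 = 128
Step 2: u1 = d1 + r1*t and u2 = d2 + r2*t, so (d1 + r1*t) + (d2 + r2*t) = 128
Step 3: t = (128 - 1 - 10)/(57 + 109) = 117/166
Step 4: u1 = d1 + r1*t = 1 + 57 * 117/166 = 6835/166
Step 5: (Check: u2 = d2 + r2*t = 14413/166; u1+u2 = 6835/166 + 14413/166 = 128, on the frontier.)

6835/166


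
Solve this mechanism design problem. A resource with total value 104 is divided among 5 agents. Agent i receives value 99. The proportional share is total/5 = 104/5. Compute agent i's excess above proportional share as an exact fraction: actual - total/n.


Step 1: Proportional share = 104/5
Step 2: Agent's actual allocation = 99
Step 3: Excess = 99 - 104/5 = 391/5

391/5


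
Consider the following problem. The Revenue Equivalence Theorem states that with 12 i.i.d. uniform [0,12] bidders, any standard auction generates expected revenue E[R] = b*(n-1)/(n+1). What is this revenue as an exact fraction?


Step 1: By Revenue Equivalence, expected revenue = b*(n-1)/(n+1)
Step 2: Substituting n = 12, b = 12
Step 3: Revenue = 12*(12-1)/(12+1) = 12*11/13
Step 4: Revenue = 132/13

132/13


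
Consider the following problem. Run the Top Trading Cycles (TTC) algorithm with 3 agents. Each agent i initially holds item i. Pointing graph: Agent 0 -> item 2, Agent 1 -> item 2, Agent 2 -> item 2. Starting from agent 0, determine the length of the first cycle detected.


Step 1: Trace the pointer graph from agent 0: 0 -> 2 -> 2
Step 2: A cycle is detected when we revisit agent 2
Step 3: The cycle is: 2 -> 2
Step 4: Cycle length = 1

1


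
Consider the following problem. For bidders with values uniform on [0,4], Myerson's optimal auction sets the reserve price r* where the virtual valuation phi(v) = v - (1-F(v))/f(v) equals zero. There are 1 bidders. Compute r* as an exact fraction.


Step 1: For U[0,4], F(v) = v/4 and f(v) = 1/4
Step 2: phi(v) = v - (1 - v/4)/(1/4) = v - (4 - v) = 2v - 4
Step 3: Set phi(r*) = 0: 2r* - 4 = 0
Step 4: r* = 4/2 = 2 (the number of bidders n = 1 does not enter)

2


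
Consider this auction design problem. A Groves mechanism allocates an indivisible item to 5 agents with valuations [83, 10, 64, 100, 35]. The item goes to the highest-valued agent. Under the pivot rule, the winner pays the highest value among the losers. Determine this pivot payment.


Step 1: The efficient winner is agent 3 with value 100
Step 2: Other agents' values: [83, 10, 64, 35]
Step 3: Pivot payment = max(others) = 83
Step 4: The winner pays 83

83


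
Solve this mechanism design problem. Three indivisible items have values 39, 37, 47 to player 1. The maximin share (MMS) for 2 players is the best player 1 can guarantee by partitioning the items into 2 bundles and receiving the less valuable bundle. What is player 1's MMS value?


Step 1: Item values = 39, 37, 47
Step 2: Enumerate all 2-bundle partitions and take the smaller bundle:
  Partition 1: {39} vs {37,47} -> bundles 39, 84; min = 39
  Partition 2: {37} vs {39,47} -> bundles 37, 86; min = 37
  Partition 3: {47} vs {39,37} -> bundles 47, 76; min = 47
Step 3: MMS = max(39, 37, 47) = 47

47


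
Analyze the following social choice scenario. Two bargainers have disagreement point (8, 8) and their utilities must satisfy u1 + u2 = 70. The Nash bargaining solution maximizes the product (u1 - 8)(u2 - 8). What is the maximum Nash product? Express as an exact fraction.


Step 1: The Nash solution splits surplus symmetrically above the disagreement point
Step 2: u1 = (total + d1 - d2)/2 = (70 + 8 - 8)/2 = 35
Step 3: u2 = (total - d1 + d2)/2 = (70 - 8 + 8)/2 = 35
Step 4: Nash product = (35 - 8) * (35 - 8)
Step 5: = 27 * 27 = 729

729


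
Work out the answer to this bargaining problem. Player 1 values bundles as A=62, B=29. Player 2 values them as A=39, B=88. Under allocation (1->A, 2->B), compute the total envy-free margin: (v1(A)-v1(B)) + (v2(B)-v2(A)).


Step 1: Player 1's margin = v1(A) - v1(B) = 62 - 29 = 33
Step 2: Player 2's margin = v2(B) - v2(A) = 88 - 39 = 49
Step 3: Total margin = 33 + 49 = 82

82


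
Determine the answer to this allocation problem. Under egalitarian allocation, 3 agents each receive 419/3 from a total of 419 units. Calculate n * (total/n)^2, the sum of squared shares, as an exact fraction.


Step 1: Each agent's share = 419/3
Step 2: Square of each share = (419/3)^2 = 175561/9
Step 3: Sum of squares = 3 * 175561/9 = 175561/3

175561/3


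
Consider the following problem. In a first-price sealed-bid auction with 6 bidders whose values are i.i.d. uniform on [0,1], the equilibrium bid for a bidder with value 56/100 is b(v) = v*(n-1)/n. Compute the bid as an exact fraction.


Step 1: The symmetric BNE bidding function is b(v) = v * (n-1) / n
Step 2: Substitute v = 14/25 and n = 6
Step 3: b = 14/25 * 5/6
Step 4: b = 7/15

7/15


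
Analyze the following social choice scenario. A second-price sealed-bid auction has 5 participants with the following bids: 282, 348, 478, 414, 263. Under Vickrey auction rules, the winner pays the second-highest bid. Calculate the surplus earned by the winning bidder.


Step 1: Sort bids in descending order: 478, 414, 348, 282, 263
Step 2: The winning bid is the highest: 478
Step 3: The payment equals the second-highest bid: 414
Step 4: Surplus = winner's bid - payment = 478 - 414 = 64

64


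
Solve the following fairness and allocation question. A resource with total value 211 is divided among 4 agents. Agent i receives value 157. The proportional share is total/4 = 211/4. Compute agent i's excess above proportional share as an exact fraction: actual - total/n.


Step 1: Proportional share = 211/4
Step 2: Agent's actual allocation = 157
Step 3: Excess = 157 - 211/4 = 417/4

417/4


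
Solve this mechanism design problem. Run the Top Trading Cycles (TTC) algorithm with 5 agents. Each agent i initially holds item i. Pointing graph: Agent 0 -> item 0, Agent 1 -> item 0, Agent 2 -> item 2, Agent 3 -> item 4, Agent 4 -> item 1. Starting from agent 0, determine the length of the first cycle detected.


Step 1: Trace the pointer graph from agent 0: 0 -> 0
Step 2: A cycle is detected when we revisit agent 0
Step 3: The cycle is: 0 -> 0
Step 4: Cycle length = 1

1


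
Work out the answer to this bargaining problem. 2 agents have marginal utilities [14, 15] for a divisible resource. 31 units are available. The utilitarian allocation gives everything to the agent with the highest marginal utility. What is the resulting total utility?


Step 1: The marginal utilities are [14, 15]
Step 2: The highest marginal utility is 15
Step 3: All 31 units go to that agent
Step 4: Total utility = 15 * 31 = 465

465


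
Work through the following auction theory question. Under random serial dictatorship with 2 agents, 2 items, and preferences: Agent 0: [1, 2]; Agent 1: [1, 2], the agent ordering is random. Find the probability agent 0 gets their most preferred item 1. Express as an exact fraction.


Step 1: Agent 0 wants item 1
Step 2: There are 2 possible orderings of agents
Step 3: In 1 orderings, agent 0 gets item 1
Step 4: Probability = 1/2

1/2


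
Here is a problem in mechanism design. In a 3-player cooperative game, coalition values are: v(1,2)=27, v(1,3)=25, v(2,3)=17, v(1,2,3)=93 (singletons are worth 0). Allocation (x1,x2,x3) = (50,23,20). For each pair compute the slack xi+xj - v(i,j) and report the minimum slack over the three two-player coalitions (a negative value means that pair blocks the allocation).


Step 1: Slack for coalition (1,2): x1+x2 - v12 = 73 - 27 = 46
Step 2: Slack for coalition (1,3): x1+x3 - v13 = 70 - 25 = 45
Step 3: Slack for coalition (2,3): x2+x3 - v23 = 43 - 17 = 26
Step 4: Minimum slack = min(46, 45, 26) = 26, attained by (2,3); no pair can gain by deviating, so the allocation is in the core

26


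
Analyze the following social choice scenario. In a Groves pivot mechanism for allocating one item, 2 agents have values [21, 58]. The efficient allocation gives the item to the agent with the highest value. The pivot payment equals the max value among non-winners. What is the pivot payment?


Step 1: The efficient winner is agent 1 with value 58
Step 2: Other agents' values: [21]
Step 3: Pivot payment = max(others) = 21
Step 4: The winner pays 21

21


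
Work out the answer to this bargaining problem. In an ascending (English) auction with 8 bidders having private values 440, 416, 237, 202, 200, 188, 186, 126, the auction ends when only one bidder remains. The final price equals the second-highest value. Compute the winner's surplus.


Step 1: Identify the highest value: 440
Step 2: Identify the second-highest value: 416
Step 3: The final price = second-highest value = 416
Step 4: Surplus = 440 - 416 = 24

24


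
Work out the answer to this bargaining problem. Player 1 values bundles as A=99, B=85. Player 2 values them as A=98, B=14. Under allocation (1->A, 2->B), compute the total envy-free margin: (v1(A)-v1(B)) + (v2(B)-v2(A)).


Step 1: Player 1's margin = v1(A) - v1(B) = 99 - 85 = 14
Step 2: Player 2's margin = v2(B) - v2(A) = 14 - 98 = -84
Step 3: Total margin = 14 + -84 = -70

-70


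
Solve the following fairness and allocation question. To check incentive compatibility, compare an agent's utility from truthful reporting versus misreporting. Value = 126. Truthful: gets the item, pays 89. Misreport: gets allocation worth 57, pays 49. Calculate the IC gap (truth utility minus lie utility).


Step 1: U(truth) = value - payment = 126 - 89 = 37
Step 2: U(lie) = allocation - payment = 57 - 49 = 8
Step 3: IC gap = 37 - 8 = 29

29


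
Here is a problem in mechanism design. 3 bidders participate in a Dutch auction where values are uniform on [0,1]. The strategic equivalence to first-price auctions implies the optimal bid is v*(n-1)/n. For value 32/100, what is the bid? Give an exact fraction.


Step 1: Dutch auctions are strategically equivalent to first-price auctions
Step 2: The equilibrium bid is b(v) = v*(n-1)/n
Step 3: b = 8/25 * 2/3
Step 4: b = 16/75

16/75


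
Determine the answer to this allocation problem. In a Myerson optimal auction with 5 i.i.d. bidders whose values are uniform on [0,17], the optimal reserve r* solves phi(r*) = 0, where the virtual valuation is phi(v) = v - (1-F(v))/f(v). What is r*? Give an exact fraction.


Step 1: For U[0,17], F(v) = v/17 and f(v) = 1/17
Step 2: phi(v) = v - (1 - v/17)/(1/17) = v - (17 - v) = 2v - 17
Step 3: Set phi(r*) = 0: 2r* - 17 = 0
Step 4: r* = 17/2 (the number of bidders n = 5 does not enter)

17/2


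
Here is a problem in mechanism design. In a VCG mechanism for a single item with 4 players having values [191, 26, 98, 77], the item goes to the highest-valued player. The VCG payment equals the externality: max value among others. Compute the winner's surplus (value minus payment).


Step 1: The winner is the agent with the highest value: agent 0 with value 191
Step 2: Values of other agents: [26, 98, 77]
Step 3: VCG payment = max of others' values = 98
Step 4: Surplus = 191 - 98 = 93

93


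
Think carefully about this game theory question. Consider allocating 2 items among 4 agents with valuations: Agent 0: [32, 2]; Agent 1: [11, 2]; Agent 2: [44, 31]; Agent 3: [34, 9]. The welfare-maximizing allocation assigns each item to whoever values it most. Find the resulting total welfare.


Step 1: For each item, find the maximum value among all agents.
Step 2: Item 0 -> Agent 2 (value 44)
Step 3: Item 1 -> Agent 2 (value 31)
Step 4: Total welfare = 44 + 31 = 75

75


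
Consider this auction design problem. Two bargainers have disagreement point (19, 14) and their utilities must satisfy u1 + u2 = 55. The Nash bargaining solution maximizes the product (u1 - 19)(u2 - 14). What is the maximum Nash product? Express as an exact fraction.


Step 1: The Nash solution splits surplus symmetrically above the disagreement point
Step 2: u1 = (total + d1 - d2)/2 = (55 + 19 - 14)/2 = 30
Step 3: u2 = (total - d1 + d2)/2 = (55 - 19 + 14)/2 = 25
Step 4: Nash product = (30 - 19) * (25 - 14)
Step 5: = 11 * 11 = 121

121


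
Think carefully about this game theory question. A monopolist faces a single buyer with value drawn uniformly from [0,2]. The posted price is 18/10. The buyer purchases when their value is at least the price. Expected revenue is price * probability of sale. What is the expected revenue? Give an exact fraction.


Step 1: Posted price r = 9/5, value support [0,2]
Step 2: P(v >= r) = (2 - 9/5)/2 = 1/10
Step 3: Expected revenue = r * P(v >= r) = 9/5 * 1/10
Step 4: Revenue = 9/50

9/50


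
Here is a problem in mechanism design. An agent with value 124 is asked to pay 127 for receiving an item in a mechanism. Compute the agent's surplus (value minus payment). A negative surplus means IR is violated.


Step 1: Surplus = value - payment = 124 - 127 = -3
Step 2: IR is violated (surplus < 0)

-3


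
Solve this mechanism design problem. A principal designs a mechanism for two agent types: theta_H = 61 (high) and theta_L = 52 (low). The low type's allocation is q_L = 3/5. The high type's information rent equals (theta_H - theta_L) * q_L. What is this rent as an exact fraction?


Step 1: theta_H - theta_L = 61 - 52 = 9
Step 2: Information rent = (theta_H - theta_L) * q_L
Step 3: = 9 * 3/5
Step 4: = 27/5

27/5


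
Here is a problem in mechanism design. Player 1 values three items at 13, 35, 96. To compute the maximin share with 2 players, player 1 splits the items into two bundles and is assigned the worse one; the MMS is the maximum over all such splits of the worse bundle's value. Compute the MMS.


Step 1: Item values = 13, 35, 96
Step 2: Enumerate all 2-bundle partitions and take the smaller bundle:
  Partition 1: {13} vs {35,96} -> bundles 13, 131; min = 13
  Partition 2: {35} vs {13,96} -> bundles 35, 109; min = 35
  Partition 3: {96} vs {13,35} -> bundles 96, 48; min = 48
Step 3: MMS = max(13, 35, 48) = 48

48


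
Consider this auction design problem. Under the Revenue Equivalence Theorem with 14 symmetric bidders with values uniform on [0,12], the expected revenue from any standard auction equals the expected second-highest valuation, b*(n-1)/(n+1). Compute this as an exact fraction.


Step 1: By Revenue Equivalence, expected revenue = b*(n-1)/(n+1)
Step 2: Substituting n = 14, b = 12
Step 3: Revenue = 12*(14-1)/(14+1) = 12*13/15
Step 4: Revenue = 156/15 = 52/5

52/5


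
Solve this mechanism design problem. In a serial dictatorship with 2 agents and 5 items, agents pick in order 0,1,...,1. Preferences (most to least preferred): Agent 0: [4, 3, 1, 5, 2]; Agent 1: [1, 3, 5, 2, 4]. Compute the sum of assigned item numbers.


Step 1: Agent 0 picks item 4
Step 2: Agent 1 picks item 1
Step 3: Sum = 4 + 1 = 5

5


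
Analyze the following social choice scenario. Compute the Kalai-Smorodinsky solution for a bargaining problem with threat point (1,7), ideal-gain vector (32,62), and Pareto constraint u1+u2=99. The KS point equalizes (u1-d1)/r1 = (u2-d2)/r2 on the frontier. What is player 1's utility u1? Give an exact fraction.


Step 1: At the KS point, (u1-d1)/r1 = (u2-d2)/r2 = t and u1+u2 = 99
Step 2: u1 = d1 + r1*t and u2 = d2 + r2*t, so (d1 + r1*t) + (d2 + r2*t) = 99
Step 3: t = (99 - 1 - 7)/(32 + 62) = 91/94
Step 4: u1 = d1 + r1*t = 1 + 32 * 91/94 = 1503/47
Step 5: (Check: u2 = d2 + r2*t = 3150/47; u1+u2 = 1503/47 + 3150/47 = 99, on the frontier.)

1503/47


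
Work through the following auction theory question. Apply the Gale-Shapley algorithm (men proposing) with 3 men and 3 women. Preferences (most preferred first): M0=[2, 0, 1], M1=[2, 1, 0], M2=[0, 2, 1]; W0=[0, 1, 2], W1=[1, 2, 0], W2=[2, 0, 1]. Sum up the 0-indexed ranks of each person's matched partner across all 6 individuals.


Step 1: Run Gale-Shapley (men propose, women hold best offer):
  M0 proposes to W2; she accepts
  M1 proposes to W2; rejected
  M1 proposes to W1; she accepts
  M2 proposes to W0; she accepts
Step 2: Final matching: W0-M2, W1-M1, W2-M0
Step 3: 0-indexed ranks (man's rank of his match, then woman's): 0 + 2 + 1 + 0 + 0 + 1
Step 4: Total rank sum = 4

4


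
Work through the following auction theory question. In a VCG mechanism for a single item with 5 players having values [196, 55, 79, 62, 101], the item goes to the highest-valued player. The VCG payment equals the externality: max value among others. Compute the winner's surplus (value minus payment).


Step 1: The winner is the agent with the highest value: agent 0 with value 196
Step 2: Values of other agents: [55, 79, 62, 101]
Step 3: VCG payment = max of others' values = 101
Step 4: Surplus = 196 - 101 = 95

95


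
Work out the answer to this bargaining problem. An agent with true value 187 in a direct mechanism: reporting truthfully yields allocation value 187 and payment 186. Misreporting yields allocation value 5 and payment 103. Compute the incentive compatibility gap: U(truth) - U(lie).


Step 1: U(truth) = value - payment = 187 - 186 = 1
Step 2: U(lie) = allocation - payment = 5 - 103 = -98
Step 3: IC gap = 1 - (-98) = 99

99


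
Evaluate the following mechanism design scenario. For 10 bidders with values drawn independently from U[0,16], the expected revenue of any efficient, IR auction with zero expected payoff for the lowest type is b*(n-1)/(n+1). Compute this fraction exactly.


Step 1: By Revenue Equivalence, expected revenue = b*(n-1)/(n+1)
Step 2: Substituting n = 10, b = 16
Step 3: Revenue = 16*(10-1)/(10+1) = 16*9/11
Step 4: Revenue = 144/11

144/11


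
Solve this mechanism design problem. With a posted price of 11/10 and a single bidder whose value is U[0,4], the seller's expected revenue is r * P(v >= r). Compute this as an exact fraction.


Step 1: Posted price r = 11/10, value support [0,4]
Step 2: P(v >= r) = (4 - 11/10)/4 = 29/40
Step 3: Expected revenue = r * P(v >= r) = 11/10 * 29/40
Step 4: Revenue = 319/400

319/400


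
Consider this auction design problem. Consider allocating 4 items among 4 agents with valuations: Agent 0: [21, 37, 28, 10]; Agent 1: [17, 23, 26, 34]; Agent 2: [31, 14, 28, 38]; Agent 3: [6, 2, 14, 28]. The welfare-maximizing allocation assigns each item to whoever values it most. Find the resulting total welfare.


Step 1: For each item, find the maximum value among all agents.
Step 2: Item 0 -> Agent 2 (value 31)
Step 3: Item 1 -> Agent 0 (value 37)
Step 4: Item 2 -> Agent 0 (value 28)
Step 5: Item 3 -> Agent 2 (value 38)
Step 6: Total welfare = 31 + 37 + 28 + 38 = 134

134


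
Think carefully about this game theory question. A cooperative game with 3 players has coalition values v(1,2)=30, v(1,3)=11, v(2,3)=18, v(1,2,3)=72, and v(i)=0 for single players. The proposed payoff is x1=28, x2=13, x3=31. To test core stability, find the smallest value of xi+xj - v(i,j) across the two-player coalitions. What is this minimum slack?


Step 1: Slack for coalition (1,2): x1+x2 - v12 = 41 - 30 = 11
Step 2: Slack for coalition (1,3): x1+x3 - v13 = 59 - 11 = 48
Step 3: Slack for coalition (2,3): x2+x3 - v23 = 44 - 18 = 26
Step 4: Minimum slack = min(11, 48, 26) = 11, attained by (1,2); no pair can gain by deviating, so the allocation is in the core

11
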